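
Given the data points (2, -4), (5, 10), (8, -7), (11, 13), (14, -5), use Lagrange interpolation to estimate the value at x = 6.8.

Lagrange interpolation formula:
P(x) = Σ yᵢ × Lᵢ(x)
where Lᵢ(x) = Π_{j≠i} (x - xⱼ)/(xᵢ - xⱼ)

L_0(6.8) = (6.8 - 5)/(2 - 5) × (6.8 - 8)/(2 - 8) × (6.8 - 11)/(2 - 11) × (6.8 - 14)/(2 - 14) = -0.033600
L_1(6.8) = (6.8 - 2)/(5 - 2) × (6.8 - 8)/(5 - 8) × (6.8 - 11)/(5 - 11) × (6.8 - 14)/(5 - 14) = 0.358400
L_2(6.8) = (6.8 - 2)/(8 - 2) × (6.8 - 5)/(8 - 5) × (6.8 - 11)/(8 - 11) × (6.8 - 14)/(8 - 14) = 0.806400
L_3(6.8) = (6.8 - 2)/(11 - 2) × (6.8 - 5)/(11 - 5) × (6.8 - 8)/(11 - 8) × (6.8 - 14)/(11 - 14) = -0.153600
L_4(6.8) = (6.8 - 2)/(14 - 2) × (6.8 - 5)/(14 - 5) × (6.8 - 8)/(14 - 8) × (6.8 - 11)/(14 - 11) = 0.022400

P(6.8) = (-4)×L_0(6.8) + 10×L_1(6.8) + (-7)×L_2(6.8) + 13×L_3(6.8) + (-5)×L_4(6.8)
P(6.8) = -4.035200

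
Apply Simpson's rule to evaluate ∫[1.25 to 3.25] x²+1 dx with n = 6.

f(x) = x²+1
a = 1.25, b = 3.25, n = 6
h = (b - a)/n = 0.333333

Simpson's rule: (h/3)[f(x₀) + 4f(x₁) + 2f(x₂) + ... + f(xₙ)]

x_0 = 1.2500, f(x_0) = 2.562500, coefficient = 1
x_1 = 1.5833, f(x_1) = 3.506944, coefficient = 4
x_2 = 1.9167, f(x_2) = 4.673611, coefficient = 2
x_3 = 2.2500, f(x_3) = 6.062500, coefficient = 4
x_4 = 2.5833, f(x_4) = 7.673611, coefficient = 2
x_5 = 2.9167, f(x_5) = 9.506944, coefficient = 4
x_6 = 3.2500, f(x_6) = 11.562500, coefficient = 1

I ≈ (0.333333/3) × 115.125000 = 12.791667
Exact value: 12.791667
Error: 0.000000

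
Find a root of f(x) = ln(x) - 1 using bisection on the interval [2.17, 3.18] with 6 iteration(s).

f(x) = ln(x) - 1
Initial interval: [2.17, 3.18]

Iteration 1:
  c_1 = (2.170000 + 3.180000)/2 = 2.675000
  f(c_1) = f(2.675000) = -0.016051
  f(a) × f(c) ≥ 0, new interval: [2.675000, 3.180000]
Iteration 2:
  c_2 = (2.675000 + 3.180000)/2 = 2.927500
  f(c_2) = f(2.927500) = 0.074149
  f(a) × f(c) < 0, new interval: [2.675000, 2.927500]
Iteration 3:
  c_3 = (2.675000 + 2.927500)/2 = 2.801250
  f(c_3) = f(2.801250) = 0.030066
  f(a) × f(c) < 0, new interval: [2.675000, 2.801250]
Iteration 4:
  c_4 = (2.675000 + 2.801250)/2 = 2.738125
  f(c_4) = f(2.738125) = 0.007273
  f(a) × f(c) < 0, new interval: [2.675000, 2.738125]
Iteration 5:
  c_5 = (2.675000 + 2.738125)/2 = 2.706562
  f(c_5) = f(2.706562) = -0.004321
  f(a) × f(c) ≥ 0, new interval: [2.706562, 2.738125]
Iteration 6:
  c_6 = (2.706562 + 2.738125)/2 = 2.722344
  f(c_6) = f(2.722344) = 0.001493
  f(a) × f(c) < 0, new interval: [2.706562, 2.722344]

After 6 iteration(s), the approximation is c_6 = 2.722344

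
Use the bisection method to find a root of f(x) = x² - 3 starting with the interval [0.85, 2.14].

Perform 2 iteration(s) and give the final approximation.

f(x) = x² - 3
Initial interval: [0.85, 2.14]

Iteration 1:
  c_1 = (0.850000 + 2.140000)/2 = 1.495000
  f(c_1) = f(1.495000) = -0.764975
  f(a) × f(c) ≥ 0, new interval: [1.495000, 2.140000]
Iteration 2:
  c_2 = (1.495000 + 2.140000)/2 = 1.817500
  f(c_2) = f(1.817500) = 0.303306
  f(a) × f(c) < 0, new interval: [1.495000, 1.817500]

After 2 iteration(s), the approximation is c_2 = 1.817500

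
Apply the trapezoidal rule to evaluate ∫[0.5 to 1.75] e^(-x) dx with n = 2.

f(x) = e^(-x)
a = 0.5, b = 1.75, n = 2
h = (b - a)/n = 0.625000

Trapezoidal rule: (h/2)[f(x₀) + 2f(x₁) + 2f(x₂) + ... + f(xₙ)]

x_0 = 0.5000, f(x_0) = 0.606531, coefficient = 1
x_1 = 1.1250, f(x_1) = 0.324652, coefficient = 2
x_2 = 1.7500, f(x_2) = 0.173774, coefficient = 1

I ≈ (0.625000/2) × 1.429610 = 0.446753
Exact value: 0.432757
Error: 0.013996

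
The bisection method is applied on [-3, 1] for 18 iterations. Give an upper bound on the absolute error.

Bisection error bound: |error| ≤ (b-a)/2^n
|error| ≤ (1 - (-3))/2^18 = 4/2^18
|error| ≤ 0.0000152588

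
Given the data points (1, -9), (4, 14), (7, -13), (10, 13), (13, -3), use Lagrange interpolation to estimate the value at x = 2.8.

Lagrange interpolation formula:
P(x) = Σ yᵢ × Lᵢ(x)
where Lᵢ(x) = Π_{j≠i} (x - xⱼ)/(xᵢ - xⱼ)

L_0(2.8) = (2.8 - 4)/(1 - 4) × (2.8 - 7)/(1 - 7) × (2.8 - 10)/(1 - 10) × (2.8 - 13)/(1 - 13) = 0.190400
L_1(2.8) = (2.8 - 1)/(4 - 1) × (2.8 - 7)/(4 - 7) × (2.8 - 10)/(4 - 10) × (2.8 - 13)/(4 - 13) = 1.142400
L_2(2.8) = (2.8 - 1)/(7 - 1) × (2.8 - 4)/(7 - 4) × (2.8 - 10)/(7 - 10) × (2.8 - 13)/(7 - 13) = -0.489600
L_3(2.8) = (2.8 - 1)/(10 - 1) × (2.8 - 4)/(10 - 4) × (2.8 - 7)/(10 - 7) × (2.8 - 13)/(10 - 13) = 0.190400
L_4(2.8) = (2.8 - 1)/(13 - 1) × (2.8 - 4)/(13 - 4) × (2.8 - 7)/(13 - 7) × (2.8 - 10)/(13 - 10) = -0.033600

P(2.8) = (-9)×L_0(2.8) + 14×L_1(2.8) + (-13)×L_2(2.8) + 13×L_3(2.8) + (-3)×L_4(2.8)
P(2.8) = 23.220800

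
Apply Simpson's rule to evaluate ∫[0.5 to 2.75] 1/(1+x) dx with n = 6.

f(x) = 1/(1+x)
a = 0.5, b = 2.75, n = 6
h = (b - a)/n = 0.375000

Simpson's rule: (h/3)[f(x₀) + 4f(x₁) + 2f(x₂) + ... + f(xₙ)]

x_0 = 0.5000, f(x_0) = 0.666667, coefficient = 1
x_1 = 0.8750, f(x_1) = 0.533333, coefficient = 4
x_2 = 1.2500, f(x_2) = 0.444444, coefficient = 2
x_3 = 1.6250, f(x_3) = 0.380952, coefficient = 4
x_4 = 2.0000, f(x_4) = 0.333333, coefficient = 2
x_5 = 2.3750, f(x_5) = 0.296296, coefficient = 4
x_6 = 2.7500, f(x_6) = 0.266667, coefficient = 1

I ≈ (0.375000/3) × 7.331217 = 0.916402
Exact value: 0.916291
Error: 0.000111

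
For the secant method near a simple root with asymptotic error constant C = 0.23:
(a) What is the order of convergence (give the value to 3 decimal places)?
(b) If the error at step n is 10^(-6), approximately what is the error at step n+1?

(a) Secant method has superlinear convergence with order φ = (1+√5)/2 ≈ 1.618.
    This means |e_{n+1}| ≈ C|e_n|^1.618.

(b) With |e_n| = 10^(-6) and C = 0.23:
    |e_{n+1}| ≈ 0.23 × (10^(-6))^1.618 = 0.23 × 10^(-9.71)

(a) ≈ 1.618 (golden ratio); (b) |e_{n+1}| ≈ 4.503e-11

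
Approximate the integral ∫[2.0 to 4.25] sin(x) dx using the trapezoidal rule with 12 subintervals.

f(x) = sin(x)
a = 2.0, b = 4.25, n = 12
h = (b - a)/n = 0.187500

Trapezoidal rule: (h/2)[f(x₀) + 2f(x₁) + 2f(x₂) + ... + f(xₙ)]

x_0 = 2.0000, f(x_0) = 0.909297, coefficient = 1
x_1 = 2.1875, f(x_1) = 0.815789, coefficient = 2
x_2 = 2.3750, f(x_2) = 0.693685, coefficient = 2
x_3 = 2.5625, f(x_3) = 0.547265, coefficient = 2
x_4 = 2.7500, f(x_4) = 0.381661, coefficient = 2
x_5 = 2.9375, f(x_5) = 0.202679, coefficient = 2
x_6 = 3.1250, f(x_6) = 0.016592, coefficient = 2
x_7 = 3.3125, f(x_7) = -0.170077, coefficient = 2
x_8 = 3.5000, f(x_8) = -0.350783, coefficient = 2
x_9 = 3.6875, f(x_9) = -0.519194, coefficient = 2
x_10 = 3.8750, f(x_10) = -0.669405, coefficient = 2
x_11 = 4.0625, f(x_11) = -0.796151, coefficient = 2
x_12 = 4.2500, f(x_12) = -0.894989, coefficient = 1

I ≈ (0.187500/2) × 0.318431 = 0.029853
Exact value: 0.029941
Error: 0.000088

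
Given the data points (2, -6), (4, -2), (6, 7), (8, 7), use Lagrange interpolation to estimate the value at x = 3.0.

Lagrange interpolation formula:
P(x) = Σ yᵢ × Lᵢ(x)
where Lᵢ(x) = Π_{j≠i} (x - xⱼ)/(xᵢ - xⱼ)

L_0(3.0) = (3.0 - 4)/(2 - 4) × (3.0 - 6)/(2 - 6) × (3.0 - 8)/(2 - 8) = 0.312500
L_1(3.0) = (3.0 - 2)/(4 - 2) × (3.0 - 6)/(4 - 6) × (3.0 - 8)/(4 - 8) = 0.937500
L_2(3.0) = (3.0 - 2)/(6 - 2) × (3.0 - 4)/(6 - 4) × (3.0 - 8)/(6 - 8) = -0.312500
L_3(3.0) = (3.0 - 2)/(8 - 2) × (3.0 - 4)/(8 - 4) × (3.0 - 6)/(8 - 6) = 0.062500

P(3.0) = (-6)×L_0(3.0) + (-2)×L_1(3.0) + 7×L_2(3.0) + 7×L_3(3.0)
P(3.0) = -5.500000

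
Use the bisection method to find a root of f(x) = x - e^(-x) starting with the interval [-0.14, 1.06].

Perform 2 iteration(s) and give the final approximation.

f(x) = x - e^(-x)
Initial interval: [-0.14, 1.06]

Iteration 1:
  c_1 = (-0.140000 + 1.060000)/2 = 0.460000
  f(c_1) = f(0.460000) = -0.171284
  f(a) × f(c) ≥ 0, new interval: [0.460000, 1.060000]
Iteration 2:
  c_2 = (0.460000 + 1.060000)/2 = 0.760000
  f(c_2) = f(0.760000) = 0.292334
  f(a) × f(c) < 0, new interval: [0.460000, 0.760000]

After 2 iteration(s), the approximation is c_2 = 0.760000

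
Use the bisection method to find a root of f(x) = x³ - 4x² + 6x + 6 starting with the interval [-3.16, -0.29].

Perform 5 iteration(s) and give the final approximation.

f(x) = x³ - 4x² + 6x + 6
Initial interval: [-3.16, -0.29]

Iteration 1:
  c_1 = (-3.160000 + (-0.290000))/2 = -1.725000
  f(c_1) = f(-1.725000) = -21.385453
  f(a) × f(c) ≥ 0, new interval: [-1.725000, -0.290000]
Iteration 2:
  c_2 = (-1.725000 + (-0.290000))/2 = -1.007500
  f(c_2) = f(-1.007500) = -5.127894
  f(a) × f(c) ≥ 0, new interval: [-1.007500, -0.290000]
Iteration 3:
  c_3 = (-1.007500 + (-0.290000))/2 = -0.648750
  f(c_3) = f(-0.648750) = 0.150950
  f(a) × f(c) < 0, new interval: [-1.007500, -0.648750]
Iteration 4:
  c_4 = (-1.007500 + (-0.648750))/2 = -0.828125
  f(c_4) = f(-0.828125) = -2.279835
  f(a) × f(c) ≥ 0, new interval: [-0.828125, -0.648750]
Iteration 5:
  c_5 = (-0.828125 + (-0.648750))/2 = -0.738438
  f(c_5) = f(-0.738438) = -1.014447
  f(a) × f(c) ≥ 0, new interval: [-0.738438, -0.648750]

After 5 iteration(s), the approximation is c_5 = -0.738438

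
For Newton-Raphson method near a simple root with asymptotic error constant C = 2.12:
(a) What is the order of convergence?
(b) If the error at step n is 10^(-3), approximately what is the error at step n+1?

(a) Newton-Raphson has quadratic (order 2) convergence near simple roots.
    This means |e_{n+1}| ≈ C|e_n|².

(b) With |e_n| = 10^(-3) and C = 2.12:
    |e_{n+1}| ≈ 2.12 × (10^(-3))² = 2.12 × 10^(-6)

(a) 2 (quadratic); (b) |e_{n+1}| ≈ 2.120e-06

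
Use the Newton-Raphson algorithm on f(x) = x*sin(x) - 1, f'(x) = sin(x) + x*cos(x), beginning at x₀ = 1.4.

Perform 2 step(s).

f(x) = x*sin(x) - 1
f'(x) = sin(x) + x*cos(x)
x₀ = 1.4

Newton-Raphson formula: x_{n+1} = x_n - f(x_n)/f'(x_n)

Iteration 1:
  f(1.400000) = 0.379630
  f'(1.400000) = 1.223404
  x_1 = 1.400000 - 0.379630/1.223404 = 1.089694
Iteration 2:
  f(1.089694) = -0.034002
  f'(1.089694) = 1.390749
  x_2 = 1.089694 - (-0.034002)/1.390749 = 1.114143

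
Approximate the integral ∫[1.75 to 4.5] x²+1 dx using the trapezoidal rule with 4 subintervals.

f(x) = x²+1
a = 1.75, b = 4.5, n = 4
h = (b - a)/n = 0.687500

Trapezoidal rule: (h/2)[f(x₀) + 2f(x₁) + 2f(x₂) + ... + f(xₙ)]

x_0 = 1.7500, f(x_0) = 4.062500, coefficient = 1
x_1 = 2.4375, f(x_1) = 6.941406, coefficient = 2
x_2 = 3.1250, f(x_2) = 10.765625, coefficient = 2
x_3 = 3.8125, f(x_3) = 15.535156, coefficient = 2
x_4 = 4.5000, f(x_4) = 21.250000, coefficient = 1

I ≈ (0.687500/2) × 91.796875 = 31.555176
Exact value: 31.338542
Error: 0.216634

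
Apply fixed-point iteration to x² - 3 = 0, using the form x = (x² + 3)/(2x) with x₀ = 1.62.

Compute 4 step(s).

Equation: x² - 3 = 0
Fixed-point form: x = (x² + 3)/(2x)
x₀ = 1.62

x_1 = g(1.620000) = 1.735926
x_2 = g(1.735926) = 1.732055
x_3 = g(1.732055) = 1.732051
x_4 = g(1.732051) = 1.732051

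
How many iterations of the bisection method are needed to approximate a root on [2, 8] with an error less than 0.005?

We need (b-a)/2^n ≤ 0.005
(8 - 2)/2^n ≤ 0.005
6/2^n ≤ 0.005
2^n ≥ 1200
n ≥ log₂(1200) = 10.23
n ≥ 11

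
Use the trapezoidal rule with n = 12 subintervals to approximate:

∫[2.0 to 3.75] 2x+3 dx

f(x) = 2x+3
a = 2.0, b = 3.75, n = 12
h = (b - a)/n = 0.145833

Trapezoidal rule: (h/2)[f(x₀) + 2f(x₁) + 2f(x₂) + ... + f(xₙ)]

x_0 = 2.0000, f(x_0) = 7.000000, coefficient = 1
x_1 = 2.1458, f(x_1) = 7.291667, coefficient = 2
x_2 = 2.2917, f(x_2) = 7.583333, coefficient = 2
x_3 = 2.4375, f(x_3) = 7.875000, coefficient = 2
x_4 = 2.5833, f(x_4) = 8.166667, coefficient = 2
x_5 = 2.7292, f(x_5) = 8.458333, coefficient = 2
x_6 = 2.8750, f(x_6) = 8.750000, coefficient = 2
x_7 = 3.0208, f(x_7) = 9.041667, coefficient = 2
x_8 = 3.1667, f(x_8) = 9.333333, coefficient = 2
x_9 = 3.3125, f(x_9) = 9.625000, coefficient = 2
x_10 = 3.4583, f(x_10) = 9.916667, coefficient = 2
x_11 = 3.6042, f(x_11) = 10.208333, coefficient = 2
x_12 = 3.7500, f(x_12) = 10.500000, coefficient = 1

I ≈ (0.145833/2) × 210.000000 = 15.312500
Exact value: 15.312500
Error: 0.000000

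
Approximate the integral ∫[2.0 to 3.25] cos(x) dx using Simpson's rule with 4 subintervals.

f(x) = cos(x)
a = 2.0, b = 3.25, n = 4
h = (b - a)/n = 0.312500

Simpson's rule: (h/3)[f(x₀) + 4f(x₁) + 2f(x₂) + ... + f(xₙ)]

x_0 = 2.0000, f(x_0) = -0.416147, coefficient = 1
x_1 = 2.3125, f(x_1) = -0.675545, coefficient = 4
x_2 = 2.6250, f(x_2) = -0.869507, coefficient = 2
x_3 = 2.9375, f(x_3) = -0.979245, coefficient = 4
x_4 = 3.2500, f(x_4) = -0.994130, coefficient = 1

I ≈ (0.312500/3) × -9.768452 = -1.017547
Exact value: -1.017493
Error: 0.000055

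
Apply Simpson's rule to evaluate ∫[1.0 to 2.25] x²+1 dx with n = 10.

f(x) = x²+1
a = 1.0, b = 2.25, n = 10
h = (b - a)/n = 0.125000

Simpson's rule: (h/3)[f(x₀) + 4f(x₁) + 2f(x₂) + ... + f(xₙ)]

x_0 = 1.0000, f(x_0) = 2.000000, coefficient = 1
x_1 = 1.1250, f(x_1) = 2.265625, coefficient = 4
x_2 = 1.2500, f(x_2) = 2.562500, coefficient = 2
x_3 = 1.3750, f(x_3) = 2.890625, coefficient = 4
x_4 = 1.5000, f(x_4) = 3.250000, coefficient = 2
x_5 = 1.6250, f(x_5) = 3.640625, coefficient = 4
x_6 = 1.7500, f(x_6) = 4.062500, coefficient = 2
x_7 = 1.8750, f(x_7) = 4.515625, coefficient = 4
x_8 = 2.0000, f(x_8) = 5.000000, coefficient = 2
x_9 = 2.1250, f(x_9) = 5.515625, coefficient = 4
x_10 = 2.2500, f(x_10) = 6.062500, coefficient = 1

I ≈ (0.125000/3) × 113.125000 = 4.713542
Exact value: 4.713542
Error: 0.000000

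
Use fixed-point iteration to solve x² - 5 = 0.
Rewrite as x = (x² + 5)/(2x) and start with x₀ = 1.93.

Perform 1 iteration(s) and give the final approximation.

Equation: x² - 5 = 0
Fixed-point form: x = (x² + 5)/(2x)
x₀ = 1.93

x_1 = g(1.930000) = 2.260337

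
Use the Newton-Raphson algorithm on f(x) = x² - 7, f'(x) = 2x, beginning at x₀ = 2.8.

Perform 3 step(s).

f(x) = x² - 7
f'(x) = 2x
x₀ = 2.8

Newton-Raphson formula: x_{n+1} = x_n - f(x_n)/f'(x_n)

Iteration 1:
  f(2.800000) = 0.840000
  f'(2.800000) = 5.600000
  x_1 = 2.800000 - 0.840000/5.600000 = 2.650000
Iteration 2:
  f(2.650000) = 0.022500
  f'(2.650000) = 5.300000
  x_2 = 2.650000 - 0.022500/5.300000 = 2.645755
Iteration 3:
  f(2.645755) = 0.000018
  f'(2.645755) = 5.291509
  x_3 = 2.645755 - 0.000018/5.291509 = 2.645751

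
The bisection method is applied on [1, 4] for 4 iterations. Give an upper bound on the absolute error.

Bisection error bound: |error| ≤ (b-a)/2^n
|error| ≤ (4 - 1)/2^4 = 3/2^4
|error| ≤ 0.1875000000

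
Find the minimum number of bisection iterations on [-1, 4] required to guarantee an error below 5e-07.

We need (b-a)/2^n ≤ 5e-07
(4 - (-1))/2^n ≤ 5e-07
5/2^n ≤ 5e-07
2^n ≥ 10000000
n ≥ log₂(10000000) = 23.25
n ≥ 24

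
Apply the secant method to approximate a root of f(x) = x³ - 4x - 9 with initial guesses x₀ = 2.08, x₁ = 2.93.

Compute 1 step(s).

f(x) = x³ - 4x - 9
x₀ = 2.08, x₁ = 2.93

Secant formula: x_{n+1} = x_n - f(x_n)(x_n - x_{n-1})/(f(x_n) - f(x_{n-1}))

Iteration 1:
  f(2.080000) = -8.321088
  f(2.930000) = 4.433757
  x_2 = 2.930000 - 4.433757×(2.930000 - 2.080000)/(4.433757 - (-8.321088))
       = 2.634528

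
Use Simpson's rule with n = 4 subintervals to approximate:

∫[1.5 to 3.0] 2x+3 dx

f(x) = 2x+3
a = 1.5, b = 3.0, n = 4
h = (b - a)/n = 0.375000

Simpson's rule: (h/3)[f(x₀) + 4f(x₁) + 2f(x₂) + ... + f(xₙ)]

x_0 = 1.5000, f(x_0) = 6.000000, coefficient = 1
x_1 = 1.8750, f(x_1) = 6.750000, coefficient = 4
x_2 = 2.2500, f(x_2) = 7.500000, coefficient = 2
x_3 = 2.6250, f(x_3) = 8.250000, coefficient = 4
x_4 = 3.0000, f(x_4) = 9.000000, coefficient = 1

I ≈ (0.375000/3) × 90.000000 = 11.250000
Exact value: 11.250000
Error: 0.000000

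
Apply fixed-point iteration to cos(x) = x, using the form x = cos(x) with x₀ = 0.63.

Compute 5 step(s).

Equation: cos(x) = x
Fixed-point form: x = cos(x)
x₀ = 0.63

x_1 = g(0.630000) = 0.808028
x_2 = g(0.808028) = 0.690926
x_3 = g(0.690926) = 0.770656
x_4 = g(0.770656) = 0.717454
x_5 = g(0.717454) = 0.753482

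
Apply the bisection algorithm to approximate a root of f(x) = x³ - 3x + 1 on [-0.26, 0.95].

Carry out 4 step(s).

f(x) = x³ - 3x + 1
Initial interval: [-0.26, 0.95]

Iteration 1:
  c_1 = (-0.260000 + 0.950000)/2 = 0.345000
  f(c_1) = f(0.345000) = 0.006064
  f(a) × f(c) ≥ 0, new interval: [0.345000, 0.950000]
Iteration 2:
  c_2 = (0.345000 + 0.950000)/2 = 0.647500
  f(c_2) = f(0.647500) = -0.671032
  f(a) × f(c) < 0, new interval: [0.345000, 0.647500]
Iteration 3:
  c_3 = (0.345000 + 0.647500)/2 = 0.496250
  f(c_3) = f(0.496250) = -0.366541
  f(a) × f(c) < 0, new interval: [0.345000, 0.496250]
Iteration 4:
  c_4 = (0.345000 + 0.496250)/2 = 0.420625
  f(c_4) = f(0.420625) = -0.187456
  f(a) × f(c) < 0, new interval: [0.345000, 0.420625]

After 4 iteration(s), the approximation is c_4 = 0.420625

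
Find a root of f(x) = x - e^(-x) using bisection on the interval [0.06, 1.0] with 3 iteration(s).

f(x) = x - e^(-x)
Initial interval: [0.06, 1.0]

Iteration 1:
  c_1 = (0.060000 + 1.000000)/2 = 0.530000
  f(c_1) = f(0.530000) = -0.058605
  f(a) × f(c) ≥ 0, new interval: [0.530000, 1.000000]
Iteration 2:
  c_2 = (0.530000 + 1.000000)/2 = 0.765000
  f(c_2) = f(0.765000) = 0.299666
  f(a) × f(c) < 0, new interval: [0.530000, 0.765000]
Iteration 3:
  c_3 = (0.530000 + 0.765000)/2 = 0.647500
  f(c_3) = f(0.647500) = 0.124147
  f(a) × f(c) < 0, new interval: [0.530000, 0.647500]

After 3 iteration(s), the approximation is c_3 = 0.647500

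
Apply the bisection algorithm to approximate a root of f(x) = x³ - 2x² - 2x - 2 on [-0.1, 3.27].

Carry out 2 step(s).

f(x) = x³ - 2x² - 2x - 2
Initial interval: [-0.1, 3.27]

Iteration 1:
  c_1 = (-0.100000 + 3.270000)/2 = 1.585000
  f(c_1) = f(1.585000) = -6.212573
  f(a) × f(c) ≥ 0, new interval: [1.585000, 3.270000]
Iteration 2:
  c_2 = (1.585000 + 3.270000)/2 = 2.427500
  f(c_2) = f(2.427500) = -4.335847
  f(a) × f(c) ≥ 0, new interval: [2.427500, 3.270000]

After 2 iteration(s), the approximation is c_2 = 2.427500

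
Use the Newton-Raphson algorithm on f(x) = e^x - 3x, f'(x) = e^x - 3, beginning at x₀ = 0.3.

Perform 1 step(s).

f(x) = e^x - 3x
f'(x) = e^x - 3
x₀ = 0.3

Newton-Raphson formula: x_{n+1} = x_n - f(x_n)/f'(x_n)

Iteration 1:
  f(0.300000) = 0.449859
  f'(0.300000) = -1.650141
  x_1 = 0.300000 - 0.449859/(-1.650141) = 0.572618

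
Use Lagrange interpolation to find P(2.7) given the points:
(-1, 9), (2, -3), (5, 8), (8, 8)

Lagrange interpolation formula:
P(x) = Σ yᵢ × Lᵢ(x)
where Lᵢ(x) = Π_{j≠i} (x - xⱼ)/(xᵢ - xⱼ)

L_0(2.7) = (2.7 - 2)/(-1 - 2) × (2.7 - 5)/(-1 - 5) × (2.7 - 8)/(-1 - 8) = -0.052673
L_1(2.7) = (2.7 - (-1))/(2 - (-1)) × (2.7 - 5)/(2 - 5) × (2.7 - 8)/(2 - 8) = 0.835241
L_2(2.7) = (2.7 - (-1))/(5 - (-1)) × (2.7 - 2)/(5 - 2) × (2.7 - 8)/(5 - 8) = 0.254204
L_3(2.7) = (2.7 - (-1))/(8 - (-1)) × (2.7 - 2)/(8 - 2) × (2.7 - 5)/(8 - 5) = -0.036772

P(2.7) = 9×L_0(2.7) + (-3)×L_1(2.7) + 8×L_2(2.7) + 8×L_3(2.7)
P(2.7) = -1.240321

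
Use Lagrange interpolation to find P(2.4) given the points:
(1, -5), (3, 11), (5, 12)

Lagrange interpolation formula:
P(x) = Σ yᵢ × Lᵢ(x)
where Lᵢ(x) = Π_{j≠i} (x - xⱼ)/(xᵢ - xⱼ)

L_0(2.4) = (2.4 - 3)/(1 - 3) × (2.4 - 5)/(1 - 5) = 0.195000
L_1(2.4) = (2.4 - 1)/(3 - 1) × (2.4 - 5)/(3 - 5) = 0.910000
L_2(2.4) = (2.4 - 1)/(5 - 1) × (2.4 - 3)/(5 - 3) = -0.105000

P(2.4) = (-5)×L_0(2.4) + 11×L_1(2.4) + 12×L_2(2.4)
P(2.4) = 7.775000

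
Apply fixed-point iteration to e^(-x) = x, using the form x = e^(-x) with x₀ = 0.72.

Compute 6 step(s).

Equation: e^(-x) = x
Fixed-point form: x = e^(-x)
x₀ = 0.72

x_1 = g(0.720000) = 0.486752
x_2 = g(0.486752) = 0.614619
x_3 = g(0.614619) = 0.540847
x_4 = g(0.540847) = 0.582255
x_5 = g(0.582255) = 0.558637
x_6 = g(0.558637) = 0.571988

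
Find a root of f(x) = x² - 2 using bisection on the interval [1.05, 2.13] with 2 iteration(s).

f(x) = x² - 2
Initial interval: [1.05, 2.13]

Iteration 1:
  c_1 = (1.050000 + 2.130000)/2 = 1.590000
  f(c_1) = f(1.590000) = 0.528100
  f(a) × f(c) < 0, new interval: [1.050000, 1.590000]
Iteration 2:
  c_2 = (1.050000 + 1.590000)/2 = 1.320000
  f(c_2) = f(1.320000) = -0.257600
  f(a) × f(c) ≥ 0, new interval: [1.320000, 1.590000]

After 2 iteration(s), the approximation is c_2 = 1.320000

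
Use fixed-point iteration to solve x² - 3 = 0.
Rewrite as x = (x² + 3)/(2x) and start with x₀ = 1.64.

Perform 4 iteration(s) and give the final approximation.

Equation: x² - 3 = 0
Fixed-point form: x = (x² + 3)/(2x)
x₀ = 1.64

x_1 = g(1.640000) = 1.734634
x_2 = g(1.734634) = 1.732053
x_3 = g(1.732053) = 1.732051
x_4 = g(1.732051) = 1.732051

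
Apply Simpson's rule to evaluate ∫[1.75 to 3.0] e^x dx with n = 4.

f(x) = e^x
a = 1.75, b = 3.0, n = 4
h = (b - a)/n = 0.312500

Simpson's rule: (h/3)[f(x₀) + 4f(x₁) + 2f(x₂) + ... + f(xₙ)]

x_0 = 1.7500, f(x_0) = 5.754603, coefficient = 1
x_1 = 2.0625, f(x_1) = 7.865609, coefficient = 4
x_2 = 2.3750, f(x_2) = 10.751013, coefficient = 2
x_3 = 2.6875, f(x_3) = 14.694893, coefficient = 4
x_4 = 3.0000, f(x_4) = 20.085537, coefficient = 1

I ≈ (0.312500/3) × 137.584174 = 14.331685
Exact value: 14.330934
Error: 0.000751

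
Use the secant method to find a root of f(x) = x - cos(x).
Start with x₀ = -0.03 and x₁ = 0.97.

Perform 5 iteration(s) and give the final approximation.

f(x) = x - cos(x)
x₀ = -0.03, x₁ = 0.97

Secant formula: x_{n+1} = x_n - f(x_n)(x_n - x_{n-1})/(f(x_n) - f(x_{n-1}))

Iteration 1:
  f(-0.030000) = -1.029550
  f(0.970000) = 0.404700
  x_2 = 0.970000 - 0.404700×(0.970000 - (-0.030000))/(0.404700 - (-1.029550))
       = 0.687831
Iteration 2:
  f(0.970000) = 0.404700
  f(0.687831) = -0.084793
  x_3 = 0.687831 - (-0.084793)×(0.687831 - 0.970000)/(-0.084793 - 0.404700)
       = 0.736710
Iteration 3:
  f(0.687831) = -0.084793
  f(0.736710) = -0.003972
  x_4 = 0.736710 - (-0.003972)×(0.736710 - 0.687831)/(-0.003972 - (-0.084793))
       = 0.739113
Iteration 4:
  f(0.736710) = -0.003972
  f(0.739113) = 0.000046
  x_5 = 0.739113 - 0.000046×(0.739113 - 0.736710)/(0.000046 - (-0.003972))
       = 0.739085
Iteration 5:
  f(0.739113) = 0.000046
  f(0.739085) = 0.000000
  x_6 = 0.739085 - 0.000000×(0.739085 - 0.739113)/(0.000000 - 0.000046)
       = 0.739085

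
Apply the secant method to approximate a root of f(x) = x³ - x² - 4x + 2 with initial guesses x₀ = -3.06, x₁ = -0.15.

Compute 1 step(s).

f(x) = x³ - x² - 4x + 2
x₀ = -3.06, x₁ = -0.15

Secant formula: x_{n+1} = x_n - f(x_n)(x_n - x_{n-1})/(f(x_n) - f(x_{n-1}))

Iteration 1:
  f(-3.060000) = -23.776216
  f(-0.150000) = 2.574125
  x_2 = -0.150000 - 2.574125×(-0.150000 - (-3.060000))/(2.574125 - (-23.776216))
       = -0.434274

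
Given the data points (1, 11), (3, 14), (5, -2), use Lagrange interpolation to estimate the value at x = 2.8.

Lagrange interpolation formula:
P(x) = Σ yᵢ × Lᵢ(x)
where Lᵢ(x) = Π_{j≠i} (x - xⱼ)/(xᵢ - xⱼ)

L_0(2.8) = (2.8 - 3)/(1 - 3) × (2.8 - 5)/(1 - 5) = 0.055000
L_1(2.8) = (2.8 - 1)/(3 - 1) × (2.8 - 5)/(3 - 5) = 0.990000
L_2(2.8) = (2.8 - 1)/(5 - 1) × (2.8 - 3)/(5 - 3) = -0.045000

P(2.8) = 11×L_0(2.8) + 14×L_1(2.8) + (-2)×L_2(2.8)
P(2.8) = 14.555000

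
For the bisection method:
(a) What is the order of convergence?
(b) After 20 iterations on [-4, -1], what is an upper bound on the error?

(a) Bisection has linear (order 1) convergence; the error is halved each step.

(b) Error bound = (b-a)/2^n = (-1 - (-4))/2^{20}
    = 3/2^{20}

(a) 1 (linear); (b) error ≤ 2.86e-06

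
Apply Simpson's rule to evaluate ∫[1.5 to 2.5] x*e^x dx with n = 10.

f(x) = x*e^x
a = 1.5, b = 2.5, n = 10
h = (b - a)/n = 0.100000

Simpson's rule: (h/3)[f(x₀) + 4f(x₁) + 2f(x₂) + ... + f(xₙ)]

x_0 = 1.5000, f(x_0) = 6.722534, coefficient = 1
x_1 = 1.6000, f(x_1) = 7.924852, coefficient = 4
x_2 = 1.7000, f(x_2) = 9.305711, coefficient = 2
x_3 = 1.8000, f(x_3) = 10.889365, coefficient = 4
x_4 = 1.9000, f(x_4) = 12.703199, coefficient = 2
x_5 = 2.0000, f(x_5) = 14.778112, coefficient = 4
x_6 = 2.1000, f(x_6) = 17.148957, coefficient = 2
x_7 = 2.2000, f(x_7) = 19.855030, coefficient = 4
x_8 = 2.3000, f(x_8) = 22.940620, coefficient = 2
x_9 = 2.4000, f(x_9) = 26.455623, coefficient = 4
x_10 = 2.5000, f(x_10) = 30.456235, coefficient = 1

I ≈ (0.100000/3) × 480.987672 = 16.032922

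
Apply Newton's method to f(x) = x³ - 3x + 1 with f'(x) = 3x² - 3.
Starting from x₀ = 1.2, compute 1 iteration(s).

f(x) = x³ - 3x + 1
f'(x) = 3x² - 3
x₀ = 1.2

Newton-Raphson formula: x_{n+1} = x_n - f(x_n)/f'(x_n)

Iteration 1:
  f(1.200000) = -0.872000
  f'(1.200000) = 1.320000
  x_1 = 1.200000 - (-0.872000)/1.320000 = 1.860606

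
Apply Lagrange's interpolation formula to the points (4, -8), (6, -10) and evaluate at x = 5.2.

Lagrange interpolation formula:
P(x) = Σ yᵢ × Lᵢ(x)
where Lᵢ(x) = Π_{j≠i} (x - xⱼ)/(xᵢ - xⱼ)

L_0(5.2) = (5.2 - 6)/(4 - 6) = 0.400000
L_1(5.2) = (5.2 - 4)/(6 - 4) = 0.600000

P(5.2) = (-8)×L_0(5.2) + (-10)×L_1(5.2)
P(5.2) = -9.200000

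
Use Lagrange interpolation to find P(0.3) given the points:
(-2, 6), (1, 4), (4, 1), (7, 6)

Lagrange interpolation formula:
P(x) = Σ yᵢ × Lᵢ(x)
where Lᵢ(x) = Π_{j≠i} (x - xⱼ)/(xᵢ - xⱼ)

L_0(0.3) = (0.3 - 1)/(-2 - 1) × (0.3 - 4)/(-2 - 4) × (0.3 - 7)/(-2 - 7) = 0.107117
L_1(0.3) = (0.3 - (-2))/(1 - (-2)) × (0.3 - 4)/(1 - 4) × (0.3 - 7)/(1 - 7) = 1.055870
L_2(0.3) = (0.3 - (-2))/(4 - (-2)) × (0.3 - 1)/(4 - 1) × (0.3 - 7)/(4 - 7) = -0.199759
L_3(0.3) = (0.3 - (-2))/(7 - (-2)) × (0.3 - 1)/(7 - 1) × (0.3 - 4)/(7 - 4) = 0.036772

P(0.3) = 6×L_0(0.3) + 4×L_1(0.3) + 1×L_2(0.3) + 6×L_3(0.3)
P(0.3) = 4.887056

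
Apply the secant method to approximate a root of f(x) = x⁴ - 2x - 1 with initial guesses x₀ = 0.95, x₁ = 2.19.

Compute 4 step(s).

f(x) = x⁴ - 2x - 1
x₀ = 0.95, x₁ = 2.19

Secant formula: x_{n+1} = x_n - f(x_n)(x_n - x_{n-1})/(f(x_n) - f(x_{n-1}))

Iteration 1:
  f(0.950000) = -2.085494
  f(2.190000) = 17.622575
  x_2 = 2.190000 - 17.622575×(2.190000 - 0.950000)/(17.622575 - (-2.085494))
       = 1.081216
Iteration 2:
  f(2.190000) = 17.622575
  f(1.081216) = -1.795806
  x_3 = 1.081216 - (-1.795806)×(1.081216 - 2.190000)/(-1.795806 - 17.622575)
       = 1.183756
Iteration 3:
  f(1.081216) = -1.795806
  f(1.183756) = -1.403932
  x_4 = 1.183756 - (-1.403932)×(1.183756 - 1.081216)/(-1.403932 - (-1.795806))
       = 1.551117
Iteration 4:
  f(1.183756) = -1.403932
  f(1.551117) = 1.686424
  x_5 = 1.551117 - 1.686424×(1.551117 - 1.183756)/(1.686424 - (-1.403932))
       = 1.350646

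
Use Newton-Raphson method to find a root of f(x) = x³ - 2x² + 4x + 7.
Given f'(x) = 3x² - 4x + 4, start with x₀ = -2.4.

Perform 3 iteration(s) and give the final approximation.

f(x) = x³ - 2x² + 4x + 7
f'(x) = 3x² - 4x + 4
x₀ = -2.4

Newton-Raphson formula: x_{n+1} = x_n - f(x_n)/f'(x_n)

Iteration 1:
  f(-2.400000) = -27.944000
  f'(-2.400000) = 30.880000
  x_1 = -2.400000 - (-27.944000)/30.880000 = -1.495078
Iteration 2:
  f(-1.495078) = -6.792709
  f'(-1.495078) = 16.686083
  x_2 = -1.495078 - (-6.792709)/16.686083 = -1.087989
Iteration 3:
  f(-1.087989) = -1.007276
  f'(-1.087989) = 11.903121
  x_3 = -1.087989 - (-1.007276)/11.903121 = -1.003367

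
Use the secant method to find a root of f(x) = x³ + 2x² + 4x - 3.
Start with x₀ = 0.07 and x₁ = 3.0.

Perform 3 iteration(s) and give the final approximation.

f(x) = x³ + 2x² + 4x - 3
x₀ = 0.07, x₁ = 3.0

Secant formula: x_{n+1} = x_n - f(x_n)(x_n - x_{n-1})/(f(x_n) - f(x_{n-1}))

Iteration 1:
  f(0.070000) = -2.709857
  f(3.000000) = 54.000000
  x_2 = 3.000000 - 54.000000×(3.000000 - 0.070000)/(54.000000 - (-2.709857))
       = 0.210009
Iteration 2:
  f(3.000000) = 54.000000
  f(0.210009) = -2.062495
  x_3 = 0.210009 - (-2.062495)×(0.210009 - 3.000000)/(-2.062495 - 54.000000)
       = 0.312650
Iteration 3:
  f(0.210009) = -2.062495
  f(0.312650) = -1.523336
  x_4 = 0.312650 - (-1.523336)×(0.312650 - 0.210009)/(-1.523336 - (-2.062495))
       = 0.602653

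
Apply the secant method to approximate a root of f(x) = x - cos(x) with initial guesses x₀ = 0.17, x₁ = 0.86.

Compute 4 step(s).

f(x) = x - cos(x)
x₀ = 0.17, x₁ = 0.86

Secant formula: x_{n+1} = x_n - f(x_n)(x_n - x_{n-1})/(f(x_n) - f(x_{n-1}))

Iteration 1:
  f(0.170000) = -0.815585
  f(0.860000) = 0.207563
  x_2 = 0.860000 - 0.207563×(0.860000 - 0.170000)/(0.207563 - (-0.815585))
       = 0.720022
Iteration 2:
  f(0.860000) = 0.207563
  f(0.720022) = -0.031769
  x_3 = 0.720022 - (-0.031769)×(0.720022 - 0.860000)/(-0.031769 - 0.207563)
       = 0.738603
Iteration 3:
  f(0.720022) = -0.031769
  f(0.738603) = -0.000807
  x_4 = 0.738603 - (-0.000807)×(0.738603 - 0.720022)/(-0.000807 - (-0.031769))
       = 0.739087
Iteration 4:
  f(0.738603) = -0.000807
  f(0.739087) = 0.000003
  x_5 = 0.739087 - 0.000003×(0.739087 - 0.738603)/(0.000003 - (-0.000807))
       = 0.739085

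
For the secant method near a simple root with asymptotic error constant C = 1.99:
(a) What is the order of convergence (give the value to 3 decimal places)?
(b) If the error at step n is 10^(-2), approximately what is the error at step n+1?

(a) Secant method has superlinear convergence with order φ = (1+√5)/2 ≈ 1.618.
    This means |e_{n+1}| ≈ C|e_n|^1.618.

(b) With |e_n| = 10^(-2) and C = 1.99:
    |e_{n+1}| ≈ 1.99 × (10^(-2))^1.618 = 1.99 × 10^(-3.24)

(a) ≈ 1.618 (golden ratio); (b) |e_{n+1}| ≈ 1.156e-03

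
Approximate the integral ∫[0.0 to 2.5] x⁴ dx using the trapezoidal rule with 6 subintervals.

f(x) = x⁴
a = 0.0, b = 2.5, n = 6
h = (b - a)/n = 0.416667

Trapezoidal rule: (h/2)[f(x₀) + 2f(x₁) + 2f(x₂) + ... + f(xₙ)]

x_0 = 0.0000, f(x_0) = 0.000000, coefficient = 1
x_1 = 0.4167, f(x_1) = 0.030141, coefficient = 2
x_2 = 0.8333, f(x_2) = 0.482253, coefficient = 2
x_3 = 1.2500, f(x_3) = 2.441406, coefficient = 2
x_4 = 1.6667, f(x_4) = 7.716049, coefficient = 2
x_5 = 2.0833, f(x_5) = 18.838011, coefficient = 2
x_6 = 2.5000, f(x_6) = 39.062500, coefficient = 1

I ≈ (0.416667/2) × 98.078221 = 20.432963
Exact value: 19.531250
Error: 0.901713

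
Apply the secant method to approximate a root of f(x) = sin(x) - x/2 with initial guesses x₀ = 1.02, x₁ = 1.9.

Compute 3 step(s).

f(x) = sin(x) - x/2
x₀ = 1.02, x₁ = 1.9

Secant formula: x_{n+1} = x_n - f(x_n)(x_n - x_{n-1})/(f(x_n) - f(x_{n-1}))

Iteration 1:
  f(1.020000) = 0.342108
  f(1.900000) = -0.003700
  x_2 = 1.900000 - (-0.003700)×(1.900000 - 1.020000)/(-0.003700 - 0.342108)
       = 1.890585
Iteration 2:
  f(1.900000) = -0.003700
  f(1.890585) = 0.004010
  x_3 = 1.890585 - 0.004010×(1.890585 - 1.900000)/(0.004010 - (-0.003700))
       = 1.895481
Iteration 3:
  f(1.890585) = 0.004010
  f(1.895481) = 0.000010
  x_4 = 1.895481 - 0.000010×(1.895481 - 1.890585)/(0.000010 - 0.004010)
       = 1.895494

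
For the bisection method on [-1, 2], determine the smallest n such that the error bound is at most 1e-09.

We need (b-a)/2^n ≤ 1e-09
(2 - (-1))/2^n ≤ 1e-09
3/2^n ≤ 1e-09
2^n ≥ 3000000000
n ≥ log₂(3000000000) = 31.48
n ≥ 32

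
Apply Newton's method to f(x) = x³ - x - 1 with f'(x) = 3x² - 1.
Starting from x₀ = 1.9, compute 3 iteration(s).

f(x) = x³ - x - 1
f'(x) = 3x² - 1
x₀ = 1.9

Newton-Raphson formula: x_{n+1} = x_n - f(x_n)/f'(x_n)

Iteration 1:
  f(1.900000) = 3.959000
  f'(1.900000) = 9.830000
  x_1 = 1.900000 - 3.959000/9.830000 = 1.497253
Iteration 2:
  f(1.497253) = 0.859240
  f'(1.497253) = 5.725302
  x_2 = 1.497253 - 0.859240/5.725302 = 1.347176
Iteration 3:
  f(1.347176) = 0.097789
  f'(1.347176) = 4.444646
  x_3 = 1.347176 - 0.097789/4.444646 = 1.325174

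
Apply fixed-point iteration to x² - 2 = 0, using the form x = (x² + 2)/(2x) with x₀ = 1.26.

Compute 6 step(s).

Equation: x² - 2 = 0
Fixed-point form: x = (x² + 2)/(2x)
x₀ = 1.26

x_1 = g(1.260000) = 1.423651
x_2 = g(1.423651) = 1.414245
x_3 = g(1.414245) = 1.414214
x_4 = g(1.414214) = 1.414214
x_5 = g(1.414214) = 1.414214
x_6 = g(1.414214) = 1.414214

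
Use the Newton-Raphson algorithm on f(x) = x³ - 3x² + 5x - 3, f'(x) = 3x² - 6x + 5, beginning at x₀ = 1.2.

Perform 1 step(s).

f(x) = x³ - 3x² + 5x - 3
f'(x) = 3x² - 6x + 5
x₀ = 1.2

Newton-Raphson formula: x_{n+1} = x_n - f(x_n)/f'(x_n)

Iteration 1:
  f(1.200000) = 0.408000
  f'(1.200000) = 2.120000
  x_1 = 1.200000 - 0.408000/2.120000 = 1.007547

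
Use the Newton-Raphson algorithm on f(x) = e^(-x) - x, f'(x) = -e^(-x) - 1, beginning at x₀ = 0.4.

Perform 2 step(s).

f(x) = e^(-x) - x
f'(x) = -e^(-x) - 1
x₀ = 0.4

Newton-Raphson formula: x_{n+1} = x_n - f(x_n)/f'(x_n)

Iteration 1:
  f(0.400000) = 0.270320
  f'(0.400000) = -1.670320
  x_1 = 0.400000 - 0.270320/(-1.670320) = 0.561837
Iteration 2:
  f(0.561837) = 0.008323
  f'(0.561837) = -1.570161
  x_2 = 0.561837 - 0.008323/(-1.570161) = 0.567138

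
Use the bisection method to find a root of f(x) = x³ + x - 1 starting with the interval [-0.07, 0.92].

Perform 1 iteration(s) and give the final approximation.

f(x) = x³ + x - 1
Initial interval: [-0.07, 0.92]

Iteration 1:
  c_1 = (-0.070000 + 0.920000)/2 = 0.425000
  f(c_1) = f(0.425000) = -0.498234
  f(a) × f(c) ≥ 0, new interval: [0.425000, 0.920000]

After 1 iteration(s), the approximation is c_1 = 0.425000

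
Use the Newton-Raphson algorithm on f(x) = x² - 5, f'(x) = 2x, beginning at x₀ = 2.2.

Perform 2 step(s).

f(x) = x² - 5
f'(x) = 2x
x₀ = 2.2

Newton-Raphson formula: x_{n+1} = x_n - f(x_n)/f'(x_n)

Iteration 1:
  f(2.200000) = -0.160000
  f'(2.200000) = 4.400000
  x_1 = 2.200000 - (-0.160000)/4.400000 = 2.236364
Iteration 2:
  f(2.236364) = 0.001322
  f'(2.236364) = 4.472727
  x_2 = 2.236364 - 0.001322/4.472727 = 2.236068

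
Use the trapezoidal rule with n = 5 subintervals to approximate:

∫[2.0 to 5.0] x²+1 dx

f(x) = x²+1
a = 2.0, b = 5.0, n = 5
h = (b - a)/n = 0.600000

Trapezoidal rule: (h/2)[f(x₀) + 2f(x₁) + 2f(x₂) + ... + f(xₙ)]

x_0 = 2.0000, f(x_0) = 5.000000, coefficient = 1
x_1 = 2.6000, f(x_1) = 7.760000, coefficient = 2
x_2 = 3.2000, f(x_2) = 11.240000, coefficient = 2
x_3 = 3.8000, f(x_3) = 15.440000, coefficient = 2
x_4 = 4.4000, f(x_4) = 20.360000, coefficient = 2
x_5 = 5.0000, f(x_5) = 26.000000, coefficient = 1

I ≈ (0.600000/2) × 140.600000 = 42.180000
Exact value: 42.000000
Error: 0.180000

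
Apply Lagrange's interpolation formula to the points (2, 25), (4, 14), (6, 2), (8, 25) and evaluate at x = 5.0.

Lagrange interpolation formula:
P(x) = Σ yᵢ × Lᵢ(x)
where Lᵢ(x) = Π_{j≠i} (x - xⱼ)/(xᵢ - xⱼ)

L_0(5.0) = (5.0 - 4)/(2 - 4) × (5.0 - 6)/(2 - 6) × (5.0 - 8)/(2 - 8) = -0.062500
L_1(5.0) = (5.0 - 2)/(4 - 2) × (5.0 - 6)/(4 - 6) × (5.0 - 8)/(4 - 8) = 0.562500
L_2(5.0) = (5.0 - 2)/(6 - 2) × (5.0 - 4)/(6 - 4) × (5.0 - 8)/(6 - 8) = 0.562500
L_3(5.0) = (5.0 - 2)/(8 - 2) × (5.0 - 4)/(8 - 4) × (5.0 - 6)/(8 - 6) = -0.062500

P(5.0) = 25×L_0(5.0) + 14×L_1(5.0) + 2×L_2(5.0) + 25×L_3(5.0)
P(5.0) = 5.875000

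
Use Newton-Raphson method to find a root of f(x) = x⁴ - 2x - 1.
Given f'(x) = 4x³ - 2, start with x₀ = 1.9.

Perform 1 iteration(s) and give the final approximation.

f(x) = x⁴ - 2x - 1
f'(x) = 4x³ - 2
x₀ = 1.9

Newton-Raphson formula: x_{n+1} = x_n - f(x_n)/f'(x_n)

Iteration 1:
  f(1.900000) = 8.232100
  f'(1.900000) = 25.436000
  x_1 = 1.900000 - 8.232100/25.436000 = 1.576360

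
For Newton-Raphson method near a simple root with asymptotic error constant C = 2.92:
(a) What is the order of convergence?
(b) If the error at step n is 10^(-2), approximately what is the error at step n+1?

(a) Newton-Raphson has quadratic (order 2) convergence near simple roots.
    This means |e_{n+1}| ≈ C|e_n|².

(b) With |e_n| = 10^(-2) and C = 2.92:
    |e_{n+1}| ≈ 2.92 × (10^(-2))² = 2.92 × 10^(-4)

(a) 2 (quadratic); (b) |e_{n+1}| ≈ 2.920e-04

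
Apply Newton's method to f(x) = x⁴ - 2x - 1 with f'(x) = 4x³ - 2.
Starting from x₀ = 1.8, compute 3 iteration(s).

f(x) = x⁴ - 2x - 1
f'(x) = 4x³ - 2
x₀ = 1.8

Newton-Raphson formula: x_{n+1} = x_n - f(x_n)/f'(x_n)

Iteration 1:
  f(1.800000) = 5.897600
  f'(1.800000) = 21.328000
  x_1 = 1.800000 - 5.897600/21.328000 = 1.523481
Iteration 2:
  f(1.523481) = 1.340051
  f'(1.523481) = 12.143960
  x_2 = 1.523481 - 1.340051/12.143960 = 1.413134
Iteration 3:
  f(1.413134) = 0.161530
  f'(1.413134) = 9.287812
  x_3 = 1.413134 - 0.161530/9.287812 = 1.395742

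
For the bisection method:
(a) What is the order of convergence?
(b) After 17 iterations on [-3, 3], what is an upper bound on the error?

(a) Bisection has linear (order 1) convergence; the error is halved each step.

(b) Error bound = (b-a)/2^n = (3 - (-3))/2^{17}
    = 6/2^{17}

(a) 1 (linear); (b) error ≤ 4.58e-05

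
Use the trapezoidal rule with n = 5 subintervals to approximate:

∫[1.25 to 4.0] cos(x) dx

f(x) = cos(x)
a = 1.25, b = 4.0, n = 5
h = (b - a)/n = 0.550000

Trapezoidal rule: (h/2)[f(x₀) + 2f(x₁) + 2f(x₂) + ... + f(xₙ)]

x_0 = 1.2500, f(x_0) = 0.315322, coefficient = 1
x_1 = 1.8000, f(x_1) = -0.227202, coefficient = 2
x_2 = 2.3500, f(x_2) = -0.702713, coefficient = 2
x_3 = 2.9000, f(x_3) = -0.970958, coefficient = 2
x_4 = 3.4500, f(x_4) = -0.952818, coefficient = 2
x_5 = 4.0000, f(x_5) = -0.653644, coefficient = 1

I ≈ (0.550000/2) × -6.045704 = -1.662569
Exact value: -1.705787
Error: 0.043218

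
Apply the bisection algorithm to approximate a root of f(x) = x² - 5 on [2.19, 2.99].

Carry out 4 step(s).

f(x) = x² - 5
Initial interval: [2.19, 2.99]

Iteration 1:
  c_1 = (2.190000 + 2.990000)/2 = 2.590000
  f(c_1) = f(2.590000) = 1.708100
  f(a) × f(c) < 0, new interval: [2.190000, 2.590000]
Iteration 2:
  c_2 = (2.190000 + 2.590000)/2 = 2.390000
  f(c_2) = f(2.390000) = 0.712100
  f(a) × f(c) < 0, new interval: [2.190000, 2.390000]
Iteration 3:
  c_3 = (2.190000 + 2.390000)/2 = 2.290000
  f(c_3) = f(2.290000) = 0.244100
  f(a) × f(c) < 0, new interval: [2.190000, 2.290000]
Iteration 4:
  c_4 = (2.190000 + 2.290000)/2 = 2.240000
  f(c_4) = f(2.240000) = 0.017600
  f(a) × f(c) < 0, new interval: [2.190000, 2.240000]

After 4 iteration(s), the approximation is c_4 = 2.240000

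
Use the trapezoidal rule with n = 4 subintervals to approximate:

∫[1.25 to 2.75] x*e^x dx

f(x) = x*e^x
a = 1.25, b = 2.75, n = 4
h = (b - a)/n = 0.375000

Trapezoidal rule: (h/2)[f(x₀) + 2f(x₁) + 2f(x₂) + ... + f(xₙ)]

x_0 = 1.2500, f(x_0) = 4.362929, coefficient = 1
x_1 = 1.6250, f(x_1) = 8.252431, coefficient = 2
x_2 = 2.0000, f(x_2) = 14.778112, coefficient = 2
x_3 = 2.3750, f(x_3) = 25.533656, coefficient = 2
x_4 = 2.7500, f(x_4) = 43.017238, coefficient = 1

I ≈ (0.375000/2) × 144.508565 = 27.095356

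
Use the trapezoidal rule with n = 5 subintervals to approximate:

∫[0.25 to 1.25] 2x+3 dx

f(x) = 2x+3
a = 0.25, b = 1.25, n = 5
h = (b - a)/n = 0.200000

Trapezoidal rule: (h/2)[f(x₀) + 2f(x₁) + 2f(x₂) + ... + f(xₙ)]

x_0 = 0.2500, f(x_0) = 3.500000, coefficient = 1
x_1 = 0.4500, f(x_1) = 3.900000, coefficient = 2
x_2 = 0.6500, f(x_2) = 4.300000, coefficient = 2
x_3 = 0.8500, f(x_3) = 4.700000, coefficient = 2
x_4 = 1.0500, f(x_4) = 5.100000, coefficient = 2
x_5 = 1.2500, f(x_5) = 5.500000, coefficient = 1

I ≈ (0.200000/2) × 45.000000 = 4.500000
Exact value: 4.500000
Error: 0.000000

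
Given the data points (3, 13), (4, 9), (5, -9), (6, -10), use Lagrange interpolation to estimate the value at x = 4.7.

Lagrange interpolation formula:
P(x) = Σ yᵢ × Lᵢ(x)
where Lᵢ(x) = Π_{j≠i} (x - xⱼ)/(xᵢ - xⱼ)

L_0(4.7) = (4.7 - 4)/(3 - 4) × (4.7 - 5)/(3 - 5) × (4.7 - 6)/(3 - 6) = -0.045500
L_1(4.7) = (4.7 - 3)/(4 - 3) × (4.7 - 5)/(4 - 5) × (4.7 - 6)/(4 - 6) = 0.331500
L_2(4.7) = (4.7 - 3)/(5 - 3) × (4.7 - 4)/(5 - 4) × (4.7 - 6)/(5 - 6) = 0.773500
L_3(4.7) = (4.7 - 3)/(6 - 3) × (4.7 - 4)/(6 - 4) × (4.7 - 5)/(6 - 5) = -0.059500

P(4.7) = 13×L_0(4.7) + 9×L_1(4.7) + (-9)×L_2(4.7) + (-10)×L_3(4.7)
P(4.7) = -3.974500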